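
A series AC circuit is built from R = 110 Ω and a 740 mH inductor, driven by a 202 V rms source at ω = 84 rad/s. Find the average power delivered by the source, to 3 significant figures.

281 W

X_L = ωL = 62.2 Ω
Z = 110 + j62.2 Ω
|Z| = √(110² + 62.2²) = 126 Ω
∠Z = arctan(62.2/110) = 29.5°
I = V/|Z| = 1.60 A
P = VI cos φ = 202 × 1.60 × cos(29.5°) = 281 W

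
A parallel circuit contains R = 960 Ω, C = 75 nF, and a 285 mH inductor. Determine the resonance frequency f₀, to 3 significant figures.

ω₀ = 1/√(LC) = 1/√(0.285 × 7.5e-08) = 6840 rad/s
f₀ = ω₀/(2π) = 1.09 kHz

1.09 kHz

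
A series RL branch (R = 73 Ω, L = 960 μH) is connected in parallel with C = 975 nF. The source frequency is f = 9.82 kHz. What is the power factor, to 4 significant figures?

ω = 2πf = 61700 rad/s
X_L = ωL = 59.23 Ω
X_C = 1/(ωC) = 16.62 Ω
Branch 1 (R+jX_L): Z₁ = 73.00 + j59.23 Ω, |Z₁| = 94.01 Ω
Branch 2 (−jX_C): Z₂ = −j16.62 Ω
Parallel: Z = Z₁Z₂/(Z₁+Z₂), |Z| = 18.49 Ω, ∠Z = -81.22°
cos φ = cos(-81.22°) = 0.1527

0.1527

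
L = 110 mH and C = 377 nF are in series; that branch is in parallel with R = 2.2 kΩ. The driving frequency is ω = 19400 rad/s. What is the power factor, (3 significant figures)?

X_L = ωL = 2130 Ω
X_C = 1/(ωC) = 137 Ω
Branch 1: Z₁ = R = 2200 Ω
Branch 2 (series LC): Z₂ = j(X_L − X_C) = j2000 Ω
Parallel: Z = Z₁Z₂/(Z₁+Z₂), |Z| = 1480 Ω, ∠Z = 47.8°
cos φ = cos(47.8°) = 0.672

0.672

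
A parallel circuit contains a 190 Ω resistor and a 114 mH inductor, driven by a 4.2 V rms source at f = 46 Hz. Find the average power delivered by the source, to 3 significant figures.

92.8 mW

ω = 2πf = 289.0 rad/s
X_L = ωL = 32.9 Ω
Parallel: admittances add. Y = 1/R + 1/(jωL)
Y = (0.00526 − j0.0303) S
|Y| = 0.0308 S → |Z| = 1/|Y| = 32.5 Ω, ∠Z = −∠Y = 80.2°
I = V/|Z| = 129 mA
P = VI cos φ = 4.2 × 0.129 × cos(80.2°) = 92.8 mW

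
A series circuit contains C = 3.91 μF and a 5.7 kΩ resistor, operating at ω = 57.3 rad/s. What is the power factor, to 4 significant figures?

0.7873

X_C = 1/(ωC) = 4463 Ω
Z = 5700 − j4463 Ω
|Z| = √(5700² + 4463²) = 7240 Ω
∠Z = arctan(-4463/5700) = -38.06°
cos φ = cos(-38.06°) = 0.7873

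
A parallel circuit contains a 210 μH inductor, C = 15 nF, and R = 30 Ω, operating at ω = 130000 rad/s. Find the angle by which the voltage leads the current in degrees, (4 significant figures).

X_L = ωL = 27.30 Ω
X_C = 1/(ωC) = 512.8 Ω
Parallel: admittances add. Y = 1/R + 1/(jωL) + jωC
Y = (0.03333 − j0.03468) S
|Y| = 0.04810 S → |Z| = 1/|Y| = 20.79 Ω, ∠Z = −∠Y = 46.13°

46.13°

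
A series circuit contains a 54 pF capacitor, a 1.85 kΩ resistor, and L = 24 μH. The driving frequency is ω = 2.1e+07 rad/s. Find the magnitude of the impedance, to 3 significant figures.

X_L = ωL = 504 Ω
X_C = 1/(ωC) = 882 Ω
Net reactance X = X_L − X_C = -378 Ω
Z = 1850 − j378 Ω
|Z| = √(1850² + 378²) = 1890 Ω

1890 Ω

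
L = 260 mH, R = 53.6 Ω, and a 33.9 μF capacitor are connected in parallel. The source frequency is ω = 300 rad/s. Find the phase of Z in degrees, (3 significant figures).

X_L = ωL = 78.0 Ω
X_C = 1/(ωC) = 98.3 Ω
Parallel: admittances add. Y = 1/R + 1/(jωL) + jωC
Y = (0.0187 − j0.00265) S
|Y| = 0.0188 S → |Z| = 1/|Y| = 53.1 Ω, ∠Z = −∠Y = 8.09°

8.09°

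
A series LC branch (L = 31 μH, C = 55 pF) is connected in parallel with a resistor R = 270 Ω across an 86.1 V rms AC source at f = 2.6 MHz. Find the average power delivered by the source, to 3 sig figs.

ω = 2πf = 1.634e+07 rad/s
X_L = ωL = 506 Ω
X_C = 1/(ωC) = 1110 Ω
Branch 1: Z₁ = R = 270 Ω
Branch 2 (series LC): Z₂ = j(X_L − X_C) = −j607 Ω
Parallel: Z = Z₁Z₂/(Z₁+Z₂), |Z| = 247 Ω, ∠Z = -24.0°
I = V/|Z| = 349 mA
P = VI cos φ = 86.1 × 0.349 × cos(-24.0°) = 27.5 W

27.5 W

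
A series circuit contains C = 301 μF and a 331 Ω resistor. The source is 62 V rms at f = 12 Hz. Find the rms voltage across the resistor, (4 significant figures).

61.46 V

ω = 2πf = 75.40 rad/s
X_C = 1/(ωC) = 44.06 Ω
Z = 331.0 − j44.06 Ω
|Z| = √(331.0² + 44.06²) = 333.9 Ω
I = V/|Z| = 185.7 mA
V_R = I·|Z_R| = 0.1857 × 331.0 = 61.46 V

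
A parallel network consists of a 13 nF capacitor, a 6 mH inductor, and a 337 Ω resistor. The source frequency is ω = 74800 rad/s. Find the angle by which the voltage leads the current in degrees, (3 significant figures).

22.9°

X_L = ωL = 449 Ω
X_C = 1/(ωC) = 1030 Ω
Parallel: admittances add. Y = 1/R + 1/(jωL) + jωC
Y = (0.00297 − j0.00126) S
|Y| = 0.00322 S → |Z| = 1/|Y| = 310 Ω, ∠Z = −∠Y = 22.9°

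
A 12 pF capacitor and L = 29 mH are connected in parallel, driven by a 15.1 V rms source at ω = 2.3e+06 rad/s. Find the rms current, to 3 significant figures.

X_L = ωL = 66700 Ω
X_C = 1/(ωC) = 36200 Ω
Parallel: admittances add. Y = 1/(jωL) + jωC
Y = (0 + j1.26e-05) S
|Y| = 1.26e-05 S → |Z| = 1/|Y| = 79300 Ω, ∠Z = −∠Y = -90.0°
I = V/|Z| = 15.1/79300 = 190 μA

190 μA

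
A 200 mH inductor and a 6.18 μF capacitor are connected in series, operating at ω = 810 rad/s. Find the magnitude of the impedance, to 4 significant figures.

37.77 Ω

X_L = ωL = 162.0 Ω
X_C = 1/(ωC) = 199.8 Ω
Net reactance X = X_L − X_C = -37.77 Ω
Z = − j37.77 Ω
|Z| = √(0² + 37.77²) = 37.77 Ω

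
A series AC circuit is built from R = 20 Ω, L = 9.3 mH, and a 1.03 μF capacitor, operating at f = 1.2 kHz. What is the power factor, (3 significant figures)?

ω = 2πf = 7540 rad/s
X_L = ωL = 70.1 Ω
X_C = 1/(ωC) = 129 Ω
Net reactance X = X_L − X_C = -58.6 Ω
Z = 20.0 − j58.6 Ω
|Z| = √(20.0² + 58.6²) = 62.0 Ω
∠Z = arctan(-58.6/20.0) = -71.2°
cos φ = cos(-71.2°) = 0.323

0.323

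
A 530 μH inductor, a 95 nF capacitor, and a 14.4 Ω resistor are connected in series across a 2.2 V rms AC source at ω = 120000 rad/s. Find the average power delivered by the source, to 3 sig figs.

88.3 mW

X_L = ωL = 63.6 Ω
X_C = 1/(ωC) = 87.7 Ω
Net reactance X = X_L − X_C = -24.1 Ω
Z = 14.4 − j24.1 Ω
|Z| = √(14.4² + 24.1²) = 28.1 Ω
∠Z = arctan(-24.1/14.4) = -59.2°
I = V/|Z| = 78.3 mA
P = VI cos φ = 2.2 × 0.0783 × cos(-59.2°) = 88.3 mW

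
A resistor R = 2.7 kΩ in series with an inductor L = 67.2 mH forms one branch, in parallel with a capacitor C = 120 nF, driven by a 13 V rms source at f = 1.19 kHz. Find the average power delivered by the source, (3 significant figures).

ω = 2πf = 7477 rad/s
X_L = ωL = 502 Ω
X_C = 1/(ωC) = 1110 Ω
Branch 1 (R+jX_L): Z₁ = 2700 + j502 Ω, |Z₁| = 2750 Ω
Branch 2 (−jX_C): Z₂ = −j1110 Ω
Parallel: Z = Z₁Z₂/(Z₁+Z₂), |Z| = 1110 Ω, ∠Z = -66.7°
I = V/|Z| = 11.8 mA
P = VI cos φ = 13 × 0.0118 × cos(-66.7°) = 60.5 mW

60.5 mW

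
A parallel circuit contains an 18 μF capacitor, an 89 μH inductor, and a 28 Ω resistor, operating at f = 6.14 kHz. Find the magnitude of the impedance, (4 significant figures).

ω = 2πf = 38580 rad/s
X_L = ωL = 3.434 Ω
X_C = 1/(ωC) = 1.440 Ω
Parallel: admittances add. Y = 1/R + 1/(jωL) + jωC
Y = (0.03571 + j0.4032) S
|Y| = 0.4047 S → |Z| = 1/|Y| = 2.471 Ω, ∠Z = −∠Y = -84.94°

2.471 Ω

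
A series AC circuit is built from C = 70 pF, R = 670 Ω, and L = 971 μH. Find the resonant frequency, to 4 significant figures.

610.5 kHz

ω₀ = 1/√(LC) = 1/√(0.000971 × 7e-11) = 3.836e+06 rad/s
f₀ = ω₀/(2π) = 610.5 kHz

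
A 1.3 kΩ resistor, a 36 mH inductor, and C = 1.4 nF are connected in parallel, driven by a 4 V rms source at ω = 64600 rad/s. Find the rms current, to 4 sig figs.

3.363 mA

X_L = ωL = 2326 Ω
X_C = 1/(ωC) = 11060 Ω
Parallel: admittances add. Y = 1/R + 1/(jωL) + jωC
Y = (0.0007692 − j0.0003396) S
|Y| = 0.0008408 S → |Z| = 1/|Y| = 1189 Ω, ∠Z = −∠Y = 23.82°
I = V/|Z| = 4/1189 = 3.363 mA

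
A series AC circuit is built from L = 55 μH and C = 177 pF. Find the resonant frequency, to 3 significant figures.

1.61 MHz

ω₀ = 1/√(LC) = 1/√(5.5e-05 × 1.77e-10) = 1.014e+07 rad/s
f₀ = ω₀/(2π) = 1.61 MHz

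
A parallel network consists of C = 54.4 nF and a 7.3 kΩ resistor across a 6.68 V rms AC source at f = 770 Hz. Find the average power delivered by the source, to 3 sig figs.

ω = 2πf = 4838 rad/s
X_C = 1/(ωC) = 3800 Ω
Parallel: admittances add. Y = 1/R + jωC
Y = (0.000137 + j0.000263) S
|Y| = 0.000297 S → |Z| = 1/|Y| = 3370 Ω, ∠Z = −∠Y = -62.5°
I = V/|Z| = 1.98 mA
P = VI cos φ = 6.68 × 0.00198 × cos(-62.5°) = 6.11 mW

6.11 mW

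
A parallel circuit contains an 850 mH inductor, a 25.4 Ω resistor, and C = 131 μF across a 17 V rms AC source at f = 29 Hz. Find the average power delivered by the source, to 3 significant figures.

11.4 W

ω = 2πf = 182.2 rad/s
X_L = ωL = 155 Ω
X_C = 1/(ωC) = 41.9 Ω
Parallel: admittances add. Y = 1/R + 1/(jωL) + jωC
Y = (0.0394 + j0.0174) S
|Y| = 0.0430 S → |Z| = 1/|Y| = 23.2 Ω, ∠Z = −∠Y = -23.9°
I = V/|Z| = 732 mA
P = VI cos φ = 17 × 0.732 × cos(-23.9°) = 11.4 W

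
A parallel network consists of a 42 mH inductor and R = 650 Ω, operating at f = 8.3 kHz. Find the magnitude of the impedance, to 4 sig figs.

ω = 2πf = 52150 rad/s
X_L = ωL = 2190 Ω
Parallel: admittances add. Y = 1/R + 1/(jωL)
Y = (0.001538 − j0.0004566) S
|Y| = 0.001605 S → |Z| = 1/|Y| = 623.1 Ω, ∠Z = −∠Y = 16.53°

623.1 Ω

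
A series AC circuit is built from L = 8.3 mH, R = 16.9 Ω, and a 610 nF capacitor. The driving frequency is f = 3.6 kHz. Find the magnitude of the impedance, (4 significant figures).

ω = 2πf = 22620 rad/s
X_L = ωL = 187.7 Ω
X_C = 1/(ωC) = 72.47 Ω
Net reactance X = X_L − X_C = 115.3 Ω
Z = 16.90 + j115.3 Ω
|Z| = √(16.90² + 115.3²) = 116.5 Ω

116.5 Ω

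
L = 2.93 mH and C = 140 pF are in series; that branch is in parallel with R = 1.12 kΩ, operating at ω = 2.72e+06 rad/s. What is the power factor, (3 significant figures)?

0.979

X_L = ωL = 7970 Ω
X_C = 1/(ωC) = 2630 Ω
Branch 1: Z₁ = R = 1120 Ω
Branch 2 (series LC): Z₂ = j(X_L − X_C) = j5340 Ω
Parallel: Z = Z₁Z₂/(Z₁+Z₂), |Z| = 1100 Ω, ∠Z = 11.8°
cos φ = cos(11.8°) = 0.979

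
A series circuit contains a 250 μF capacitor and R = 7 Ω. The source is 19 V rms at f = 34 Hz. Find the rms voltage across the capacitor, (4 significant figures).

ω = 2πf = 213.6 rad/s
X_C = 1/(ωC) = 18.72 Ω
Z = 7.000 − j18.72 Ω
|Z| = √(7.000² + 18.72²) = 19.99 Ω
I = V/|Z| = 950.5 mA
V_C = I·|Z_C| = 0.9505 × 18.72 = 17.80 V

17.80 V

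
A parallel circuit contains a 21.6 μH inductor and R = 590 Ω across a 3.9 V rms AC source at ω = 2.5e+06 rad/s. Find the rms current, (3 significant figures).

X_L = ωL = 54.0 Ω
Parallel: admittances add. Y = 1/R + 1/(jωL)
Y = (0.00169 − j0.0185) S
|Y| = 0.0186 S → |Z| = 1/|Y| = 53.8 Ω, ∠Z = −∠Y = 84.8°
I = V/|Z| = 3.9/53.8 = 72.5 mA

72.5 mA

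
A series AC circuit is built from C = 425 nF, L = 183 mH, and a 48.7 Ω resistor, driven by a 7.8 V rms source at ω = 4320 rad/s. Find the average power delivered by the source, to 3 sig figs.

X_L = ωL = 791 Ω
X_C = 1/(ωC) = 545 Ω
Net reactance X = X_L − X_C = 246 Ω
Z = 48.7 + j246 Ω
|Z| = √(48.7² + 246²) = 251 Ω
∠Z = arctan(246/48.7) = 78.8°
I = V/|Z| = 31.1 mA
P = VI cos φ = 7.8 × 0.0311 × cos(78.8°) = 47.2 mW

47.2 mW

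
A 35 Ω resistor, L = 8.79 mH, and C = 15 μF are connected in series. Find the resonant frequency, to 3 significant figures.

438 Hz

ω₀ = 1/√(LC) = 1/√(0.00879 × 1.5e-05) = 2754 rad/s
f₀ = ω₀/(2π) = 438 Hz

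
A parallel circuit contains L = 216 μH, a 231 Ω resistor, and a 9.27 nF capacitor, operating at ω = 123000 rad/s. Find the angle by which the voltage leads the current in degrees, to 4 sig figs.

83.24°

X_L = ωL = 26.57 Ω
X_C = 1/(ωC) = 877.0 Ω
Parallel: admittances add. Y = 1/R + 1/(jωL) + jωC
Y = (0.004329 − j0.03650) S
|Y| = 0.03675 S → |Z| = 1/|Y| = 27.21 Ω, ∠Z = −∠Y = 83.24°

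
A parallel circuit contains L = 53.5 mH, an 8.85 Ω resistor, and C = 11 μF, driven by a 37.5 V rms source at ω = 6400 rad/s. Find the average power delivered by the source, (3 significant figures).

X_L = ωL = 342 Ω
X_C = 1/(ωC) = 14.2 Ω
Parallel: admittances add. Y = 1/R + 1/(jωL) + jωC
Y = (0.113 + j0.0675) S
|Y| = 0.132 S → |Z| = 1/|Y| = 7.60 Ω, ∠Z = −∠Y = -30.8°
I = V/|Z| = 4.94 A
P = VI cos φ = 37.5 × 4.94 × cos(-30.8°) = 159 W

159 W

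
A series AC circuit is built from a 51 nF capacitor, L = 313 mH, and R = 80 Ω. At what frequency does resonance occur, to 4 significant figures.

ω₀ = 1/√(LC) = 1/√(0.313 × 5.1e-08) = 7915 rad/s
f₀ = ω₀/(2π) = 1.260 kHz

1.260 kHz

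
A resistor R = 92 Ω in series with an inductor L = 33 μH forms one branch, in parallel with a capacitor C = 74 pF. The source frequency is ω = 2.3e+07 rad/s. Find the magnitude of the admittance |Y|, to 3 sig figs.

433 μS

X_L = ωL = 759 Ω
X_C = 1/(ωC) = 588 Ω
Branch 1 (R+jX_L): Z₁ = 92.0 + j759 Ω, |Z₁| = 765 Ω
Branch 2 (−jX_C): Z₂ = −j588 Ω
Parallel: Z = Z₁Z₂/(Z₁+Z₂), |Z| = 2310 Ω, ∠Z = -68.7°
|Y| = 1/|Z| = 433 μS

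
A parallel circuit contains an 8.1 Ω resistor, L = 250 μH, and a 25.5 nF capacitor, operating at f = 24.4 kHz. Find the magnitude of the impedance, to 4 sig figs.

ω = 2πf = 153300 rad/s
X_L = ωL = 38.33 Ω
X_C = 1/(ωC) = 255.8 Ω
Parallel: admittances add. Y = 1/R + 1/(jωL) + jωC
Y = (0.1235 − j0.02218) S
|Y| = 0.1254 S → |Z| = 1/|Y| = 7.972 Ω, ∠Z = −∠Y = 10.19°

7.972 Ω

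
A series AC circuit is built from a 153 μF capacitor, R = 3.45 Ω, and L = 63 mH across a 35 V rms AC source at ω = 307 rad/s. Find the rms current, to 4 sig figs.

X_L = ωL = 19.34 Ω
X_C = 1/(ωC) = 21.29 Ω
Net reactance X = X_L − X_C = -1.949 Ω
Z = 3.450 − j1.949 Ω
|Z| = √(3.450² + 1.949²) = 3.962 Ω
I = V/|Z| = 35/3.962 = 8.833 A

8.833 A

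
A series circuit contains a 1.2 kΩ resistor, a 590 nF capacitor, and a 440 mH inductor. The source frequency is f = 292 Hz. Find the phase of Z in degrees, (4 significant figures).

ω = 2πf = 1835 rad/s
X_L = ωL = 807.3 Ω
X_C = 1/(ωC) = 923.8 Ω
Net reactance X = X_L − X_C = -116.6 Ω
Z = 1200 − j116.6 Ω
|Z| = √(1200² + 116.6²) = 1206 Ω
∠Z = arctan(-116.6/1200) = -5.548°

-5.548°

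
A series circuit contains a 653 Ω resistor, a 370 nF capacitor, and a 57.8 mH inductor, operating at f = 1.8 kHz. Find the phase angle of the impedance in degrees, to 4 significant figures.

32.42°

ω = 2πf = 11310 rad/s
X_L = ωL = 653.7 Ω
X_C = 1/(ωC) = 239.0 Ω
Net reactance X = X_L − X_C = 414.7 Ω
Z = 653.0 + j414.7 Ω
|Z| = √(653.0² + 414.7²) = 773.6 Ω
∠Z = arctan(414.7/653.0) = 32.42°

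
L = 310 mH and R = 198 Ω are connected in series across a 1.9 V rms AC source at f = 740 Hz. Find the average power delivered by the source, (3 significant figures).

338 μW

ω = 2πf = 4650 rad/s
X_L = ωL = 1440 Ω
Z = 198 + j1440 Ω
|Z| = √(198² + 1440²) = 1450 Ω
∠Z = arctan(1440/198) = 82.2°
I = V/|Z| = 1.31 mA
P = VI cos φ = 1.9 × 0.00131 × cos(82.2°) = 338 μW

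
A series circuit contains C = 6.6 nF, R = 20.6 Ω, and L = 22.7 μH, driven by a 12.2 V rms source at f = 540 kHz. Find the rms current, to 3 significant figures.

ω = 2πf = 3.393e+06 rad/s
X_L = ωL = 77.0 Ω
X_C = 1/(ωC) = 44.7 Ω
Net reactance X = X_L − X_C = 32.4 Ω
Z = 20.6 + j32.4 Ω
|Z| = √(20.6² + 32.4²) = 38.4 Ω
I = V/|Z| = 12.2/38.4 = 318 mA

318 mA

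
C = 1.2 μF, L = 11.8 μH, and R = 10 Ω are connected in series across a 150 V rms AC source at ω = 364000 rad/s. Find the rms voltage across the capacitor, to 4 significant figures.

X_L = ωL = 4.295 Ω
X_C = 1/(ωC) = 2.289 Ω
Net reactance X = X_L − X_C = 2.006 Ω
Z = 10.00 + j2.006 Ω
|Z| = √(10.00² + 2.006²) = 10.20 Ω
I = V/|Z| = 14.71 A
V_C = I·|Z_C| = 14.71 × 2.289 = 33.67 V

33.67 V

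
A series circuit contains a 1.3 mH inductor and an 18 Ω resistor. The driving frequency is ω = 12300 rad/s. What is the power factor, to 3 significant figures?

0.748

X_L = ωL = 16.0 Ω
Z = 18.0 + j16.0 Ω
|Z| = √(18.0² + 16.0²) = 24.1 Ω
∠Z = arctan(16.0/18.0) = 41.6°
cos φ = cos(41.6°) = 0.748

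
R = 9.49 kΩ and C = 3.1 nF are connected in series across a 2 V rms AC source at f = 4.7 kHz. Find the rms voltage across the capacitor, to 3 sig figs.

1.51 V

ω = 2πf = 29530 rad/s
X_C = 1/(ωC) = 10900 Ω
Z = 9490 − j10900 Ω
|Z| = √(9490² + 10900²) = 14500 Ω
I = V/|Z| = 138 μA
V_C = I·|Z_C| = 0.000138 × 10900 = 1.51 V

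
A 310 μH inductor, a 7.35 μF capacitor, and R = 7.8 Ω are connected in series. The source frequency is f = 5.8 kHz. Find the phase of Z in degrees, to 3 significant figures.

ω = 2πf = 36440 rad/s
X_L = ωL = 11.3 Ω
X_C = 1/(ωC) = 3.73 Ω
Net reactance X = X_L − X_C = 7.56 Ω
Z = 7.80 + j7.56 Ω
|Z| = √(7.80² + 7.56²) = 10.9 Ω
∠Z = arctan(7.56/7.80) = 44.1°

44.1°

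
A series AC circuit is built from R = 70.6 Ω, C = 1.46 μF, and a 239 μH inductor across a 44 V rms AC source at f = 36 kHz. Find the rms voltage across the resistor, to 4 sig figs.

ω = 2πf = 226200 rad/s
X_L = ωL = 54.06 Ω
X_C = 1/(ωC) = 3.028 Ω
Net reactance X = X_L − X_C = 51.03 Ω
Z = 70.60 + j51.03 Ω
|Z| = √(70.60² + 51.03²) = 87.11 Ω
I = V/|Z| = 505.1 mA
V_R = I·|Z_R| = 0.5051 × 70.60 = 35.66 V

35.66 V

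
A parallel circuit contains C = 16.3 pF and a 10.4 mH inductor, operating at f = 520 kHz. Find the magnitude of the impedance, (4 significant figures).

41970 Ω

ω = 2πf = 3.267e+06 rad/s
X_L = ωL = 33980 Ω
X_C = 1/(ωC) = 18780 Ω
Parallel: admittances add. Y = 1/(jωL) + jωC
Y = (0 + j2.383e-05) S
|Y| = 2.383e-05 S → |Z| = 1/|Y| = 41970 Ω, ∠Z = −∠Y = -90.00°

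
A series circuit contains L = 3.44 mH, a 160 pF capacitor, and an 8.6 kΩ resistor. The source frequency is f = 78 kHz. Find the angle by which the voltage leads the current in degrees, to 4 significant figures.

ω = 2πf = 490100 rad/s
X_L = ωL = 1686 Ω
X_C = 1/(ωC) = 12750 Ω
Net reactance X = X_L − X_C = -11070 Ω
Z = 8600 − j11070 Ω
|Z| = √(8600² + 11070²) = 14020 Ω
∠Z = arctan(-11070/8600) = -52.15°

-52.15°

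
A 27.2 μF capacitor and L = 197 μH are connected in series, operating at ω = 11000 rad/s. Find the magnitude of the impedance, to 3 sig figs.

X_L = ωL = 2.17 Ω
X_C = 1/(ωC) = 3.34 Ω
Net reactance X = X_L − X_C = -1.18 Ω
Z = − j1.18 Ω
|Z| = √(0² + 1.18²) = 1.18 Ω

1.18 Ω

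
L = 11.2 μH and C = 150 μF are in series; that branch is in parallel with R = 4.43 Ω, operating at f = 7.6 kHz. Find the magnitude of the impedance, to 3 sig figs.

ω = 2πf = 47750 rad/s
X_L = ωL = 0.535 Ω
X_C = 1/(ωC) = 0.140 Ω
Branch 1: Z₁ = R = 4.43 Ω
Branch 2 (series LC): Z₂ = j(X_L − X_C) = j0.395 Ω
Parallel: Z = Z₁Z₂/(Z₁+Z₂), |Z| = 0.394 Ω, ∠Z = 84.9°

0.394 Ω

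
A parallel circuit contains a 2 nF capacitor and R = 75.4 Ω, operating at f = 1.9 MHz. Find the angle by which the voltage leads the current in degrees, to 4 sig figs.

ω = 2πf = 1.194e+07 rad/s
X_C = 1/(ωC) = 41.88 Ω
Parallel: admittances add. Y = 1/R + jωC
Y = (0.01326 + j0.02388) S
|Y| = 0.02731 S → |Z| = 1/|Y| = 36.61 Ω, ∠Z = −∠Y = -60.95°

-60.95°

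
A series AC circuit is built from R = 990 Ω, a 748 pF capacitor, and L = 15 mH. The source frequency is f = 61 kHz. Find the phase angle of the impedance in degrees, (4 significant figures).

ω = 2πf = 383300 rad/s
X_L = ωL = 5749 Ω
X_C = 1/(ωC) = 3488 Ω
Net reactance X = X_L − X_C = 2261 Ω
Z = 990.0 + j2261 Ω
|Z| = √(990.0² + 2261²) = 2468 Ω
∠Z = arctan(2261/990.0) = 66.35°

66.35°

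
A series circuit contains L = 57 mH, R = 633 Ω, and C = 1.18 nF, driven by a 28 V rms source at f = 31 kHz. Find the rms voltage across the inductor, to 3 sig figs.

45.8 V

ω = 2πf = 194800 rad/s
X_L = ωL = 11100 Ω
X_C = 1/(ωC) = 4350 Ω
Net reactance X = X_L − X_C = 6750 Ω
Z = 633 + j6750 Ω
|Z| = √(633² + 6750²) = 6780 Ω
I = V/|Z| = 4.13 mA
V_L = I·|Z_L| = 0.00413 × 11100 = 45.8 V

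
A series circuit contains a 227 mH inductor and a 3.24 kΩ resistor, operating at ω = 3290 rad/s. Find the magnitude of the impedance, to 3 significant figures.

3320 Ω

X_L = ωL = 747 Ω
Z = 3240 + j747 Ω
|Z| = √(3240² + 747²) = 3320 Ω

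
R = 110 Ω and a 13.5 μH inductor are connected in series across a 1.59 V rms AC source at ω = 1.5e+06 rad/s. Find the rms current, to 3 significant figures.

X_L = ωL = 20.2 Ω
Z = 110 + j20.2 Ω
|Z| = √(110² + 20.2²) = 112 Ω
I = V/|Z| = 1.59/112 = 14.2 mA

14.2 mA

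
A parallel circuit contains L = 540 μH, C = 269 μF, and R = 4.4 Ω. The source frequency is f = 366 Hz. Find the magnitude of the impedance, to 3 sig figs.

3.40 Ω

ω = 2πf = 2300 rad/s
X_L = ωL = 1.24 Ω
X_C = 1/(ωC) = 1.62 Ω
Parallel: admittances add. Y = 1/R + 1/(jωL) + jωC
Y = (0.227 − j0.187) S
|Y| = 0.294 S → |Z| = 1/|Y| = 3.40 Ω, ∠Z = −∠Y = 39.4°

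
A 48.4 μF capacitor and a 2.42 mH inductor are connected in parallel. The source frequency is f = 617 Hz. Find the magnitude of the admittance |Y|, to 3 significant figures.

ω = 2πf = 3877 rad/s
X_L = ωL = 9.38 Ω
X_C = 1/(ωC) = 5.33 Ω
Parallel: admittances add. Y = 1/(jωL) + jωC
Y = (0 + j0.0810) S
|Y| = 0.0810 S → |Z| = 1/|Y| = 12.3 Ω, ∠Z = −∠Y = -90.0°

81.0 mS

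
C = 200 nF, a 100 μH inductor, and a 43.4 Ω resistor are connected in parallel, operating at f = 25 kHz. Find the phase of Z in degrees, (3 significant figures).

ω = 2πf = 157100 rad/s
X_L = ωL = 15.7 Ω
X_C = 1/(ωC) = 31.8 Ω
Parallel: admittances add. Y = 1/R + 1/(jωL) + jωC
Y = (0.0230 − j0.0322) S
|Y| = 0.0396 S → |Z| = 1/|Y| = 25.2 Ω, ∠Z = −∠Y = 54.5°

54.5°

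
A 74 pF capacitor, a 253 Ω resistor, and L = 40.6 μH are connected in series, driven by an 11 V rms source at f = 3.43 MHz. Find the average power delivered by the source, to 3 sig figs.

244 mW

ω = 2πf = 2.155e+07 rad/s
X_L = ωL = 875 Ω
X_C = 1/(ωC) = 627 Ω
Net reactance X = X_L − X_C = 248 Ω
Z = 253 + j248 Ω
|Z| = √(253² + 248²) = 354 Ω
∠Z = arctan(248/253) = 44.4°
I = V/|Z| = 31.1 mA
P = VI cos φ = 11 × 0.0311 × cos(44.4°) = 244 mW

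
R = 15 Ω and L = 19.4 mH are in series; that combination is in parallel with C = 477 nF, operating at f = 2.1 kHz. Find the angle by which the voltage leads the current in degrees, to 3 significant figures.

ω = 2πf = 13190 rad/s
X_L = ωL = 256 Ω
X_C = 1/(ωC) = 159 Ω
Branch 1 (R+jX_L): Z₁ = 15.0 + j256 Ω, |Z₁| = 256 Ω
Branch 2 (−jX_C): Z₂ = −j159 Ω
Parallel: Z = Z₁Z₂/(Z₁+Z₂), |Z| = 415 Ω, ∠Z = -84.6°

-84.6°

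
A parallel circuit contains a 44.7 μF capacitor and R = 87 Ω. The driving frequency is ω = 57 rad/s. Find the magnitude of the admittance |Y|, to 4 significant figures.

11.77 mS

X_C = 1/(ωC) = 392.5 Ω
Parallel: admittances add. Y = 1/R + jωC
Y = (0.01149 + j0.002548) S
|Y| = 0.01177 S → |Z| = 1/|Y| = 84.94 Ω, ∠Z = −∠Y = -12.50°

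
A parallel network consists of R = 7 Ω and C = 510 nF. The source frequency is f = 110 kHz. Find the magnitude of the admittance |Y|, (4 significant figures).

ω = 2πf = 691200 rad/s
X_C = 1/(ωC) = 2.837 Ω
Parallel: admittances add. Y = 1/R + jωC
Y = (0.1429 + j0.3525) S
|Y| = 0.3803 S → |Z| = 1/|Y| = 2.629 Ω, ∠Z = −∠Y = -67.94°

380.3 mS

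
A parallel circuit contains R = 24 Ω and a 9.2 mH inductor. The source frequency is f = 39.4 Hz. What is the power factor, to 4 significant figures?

ω = 2πf = 247.6 rad/s
X_L = ωL = 2.278 Ω
Parallel: admittances add. Y = 1/R + 1/(jωL)
Y = (0.04167 − j0.4391) S
|Y| = 0.4410 S → |Z| = 1/|Y| = 2.267 Ω, ∠Z = −∠Y = 84.58°
cos φ = cos(84.58°) = 0.09447

0.09447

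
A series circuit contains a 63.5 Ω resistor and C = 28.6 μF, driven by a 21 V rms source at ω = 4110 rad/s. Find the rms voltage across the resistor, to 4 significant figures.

X_C = 1/(ωC) = 8.507 Ω
Z = 63.50 − j8.507 Ω
|Z| = √(63.50² + 8.507²) = 64.07 Ω
I = V/|Z| = 327.8 mA
V_R = I·|Z_R| = 0.3278 × 63.50 = 20.81 V

20.81 V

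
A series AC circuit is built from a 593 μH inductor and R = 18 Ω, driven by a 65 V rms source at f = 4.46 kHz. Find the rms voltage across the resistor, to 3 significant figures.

47.8 V

ω = 2πf = 28020 rad/s
X_L = ωL = 16.6 Ω
Z = 18.0 + j16.6 Ω
|Z| = √(18.0² + 16.6²) = 24.5 Ω
I = V/|Z| = 2.65 A
V_R = I·|Z_R| = 2.65 × 18.0 = 47.8 V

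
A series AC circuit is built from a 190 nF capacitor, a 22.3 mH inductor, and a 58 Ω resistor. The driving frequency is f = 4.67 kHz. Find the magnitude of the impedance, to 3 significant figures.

478 Ω

ω = 2πf = 29340 rad/s
X_L = ωL = 654 Ω
X_C = 1/(ωC) = 179 Ω
Net reactance X = X_L − X_C = 475 Ω
Z = 58.0 + j475 Ω
|Z| = √(58.0² + 475²) = 478 Ω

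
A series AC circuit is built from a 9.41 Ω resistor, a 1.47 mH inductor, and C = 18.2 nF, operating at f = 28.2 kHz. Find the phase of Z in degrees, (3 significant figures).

ω = 2πf = 177200 rad/s
X_L = ωL = 260 Ω
X_C = 1/(ωC) = 310 Ω
Net reactance X = X_L − X_C = -49.6 Ω
Z = 9.41 − j49.6 Ω
|Z| = √(9.41² + 49.6²) = 50.5 Ω
∠Z = arctan(-49.6/9.41) = -79.3°

-79.3°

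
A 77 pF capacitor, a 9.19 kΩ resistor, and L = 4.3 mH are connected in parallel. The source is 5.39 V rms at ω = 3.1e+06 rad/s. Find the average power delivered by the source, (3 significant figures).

X_L = ωL = 13300 Ω
X_C = 1/(ωC) = 4190 Ω
Parallel: admittances add. Y = 1/R + 1/(jωL) + jωC
Y = (0.000109 + j0.000164) S
|Y| = 0.000197 S → |Z| = 1/|Y| = 5090 Ω, ∠Z = −∠Y = -56.4°
I = V/|Z| = 1.06 mA
P = VI cos φ = 5.39 × 0.00106 × cos(-56.4°) = 3.16 mW

3.16 mW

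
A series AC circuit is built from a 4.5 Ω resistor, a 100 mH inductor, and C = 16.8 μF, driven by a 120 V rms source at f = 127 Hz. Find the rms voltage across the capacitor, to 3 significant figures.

ω = 2πf = 798.0 rad/s
X_L = ωL = 79.8 Ω
X_C = 1/(ωC) = 74.6 Ω
Net reactance X = X_L − X_C = 5.20 Ω
Z = 4.50 + j5.20 Ω
|Z| = √(4.50² + 5.20²) = 6.88 Ω
I = V/|Z| = 17.4 A
V_C = I·|Z_C| = 17.4 × 74.6 = 1300 V

1300 V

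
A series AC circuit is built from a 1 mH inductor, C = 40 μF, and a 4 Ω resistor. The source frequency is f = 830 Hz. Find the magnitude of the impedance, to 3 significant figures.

4.02 Ω

ω = 2πf = 5215 rad/s
X_L = ωL = 5.22 Ω
X_C = 1/(ωC) = 4.79 Ω
Net reactance X = X_L − X_C = 0.421 Ω
Z = 4.00 + j0.421 Ω
|Z| = √(4.00² + 0.421²) = 4.02 Ω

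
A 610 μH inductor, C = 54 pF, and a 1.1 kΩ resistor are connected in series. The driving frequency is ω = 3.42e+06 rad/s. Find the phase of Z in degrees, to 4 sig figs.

-71.71°

X_L = ωL = 2086 Ω
X_C = 1/(ωC) = 5415 Ω
Net reactance X = X_L − X_C = -3329 Ω
Z = 1100 − j3329 Ω
|Z| = √(1100² + 3329²) = 3506 Ω
∠Z = arctan(-3329/1100) = -71.71°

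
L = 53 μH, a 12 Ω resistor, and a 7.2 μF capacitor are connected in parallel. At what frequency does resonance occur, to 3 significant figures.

ω₀ = 1/√(LC) = 1/√(5.3e-05 × 7.2e-06) = 51190 rad/s
f₀ = ω₀/(2π) = 8.15 kHz

8.15 kHz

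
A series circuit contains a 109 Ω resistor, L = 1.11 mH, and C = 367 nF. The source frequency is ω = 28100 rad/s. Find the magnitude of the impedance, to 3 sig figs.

127 Ω

X_L = ωL = 31.2 Ω
X_C = 1/(ωC) = 97.0 Ω
Net reactance X = X_L − X_C = -65.8 Ω
Z = 109 − j65.8 Ω
|Z| = √(109² + 65.8²) = 127 Ω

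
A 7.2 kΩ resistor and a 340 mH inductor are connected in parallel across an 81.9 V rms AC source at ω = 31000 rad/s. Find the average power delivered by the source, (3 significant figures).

X_L = ωL = 10500 Ω
Parallel: admittances add. Y = 1/R + 1/(jωL)
Y = (0.000139 − j9.49e-05) S
|Y| = 0.000168 S → |Z| = 1/|Y| = 5950 Ω, ∠Z = −∠Y = 34.3°
I = V/|Z| = 13.8 mA
P = VI cos φ = 81.9 × 0.0138 × cos(34.3°) = 932 mW

932 mW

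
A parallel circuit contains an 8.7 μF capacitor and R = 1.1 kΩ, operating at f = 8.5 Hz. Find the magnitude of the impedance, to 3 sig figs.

979 Ω

ω = 2πf = 53.41 rad/s
X_C = 1/(ωC) = 2150 Ω
Parallel: admittances add. Y = 1/R + jωC
Y = (0.000909 + j0.000465) S
|Y| = 0.00102 S → |Z| = 1/|Y| = 979 Ω, ∠Z = −∠Y = -27.1°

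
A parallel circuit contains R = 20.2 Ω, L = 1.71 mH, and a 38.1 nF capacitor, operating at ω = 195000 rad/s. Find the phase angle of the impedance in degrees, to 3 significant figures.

-5.11°

X_L = ωL = 333 Ω
X_C = 1/(ωC) = 135 Ω
Parallel: admittances add. Y = 1/R + 1/(jωL) + jωC
Y = (0.0495 + j0.00443) S
|Y| = 0.0497 S → |Z| = 1/|Y| = 20.1 Ω, ∠Z = −∠Y = -5.11°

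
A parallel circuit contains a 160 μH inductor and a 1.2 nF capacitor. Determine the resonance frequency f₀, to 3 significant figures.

ω₀ = 1/√(LC) = 1/√(0.00016 × 1.2e-09) = 2.282e+06 rad/s
f₀ = ω₀/(2π) = 363 kHz

363 kHz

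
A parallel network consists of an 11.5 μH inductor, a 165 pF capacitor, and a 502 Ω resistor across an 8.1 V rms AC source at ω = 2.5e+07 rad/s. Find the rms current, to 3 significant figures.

17.0 mA

X_L = ωL = 288 Ω
X_C = 1/(ωC) = 242 Ω
Parallel: admittances add. Y = 1/R + 1/(jωL) + jωC
Y = (0.00199 + j0.000647) S
|Y| = 0.00209 S → |Z| = 1/|Y| = 477 Ω, ∠Z = −∠Y = -18.0°
I = V/|Z| = 8.1/477 = 17.0 mA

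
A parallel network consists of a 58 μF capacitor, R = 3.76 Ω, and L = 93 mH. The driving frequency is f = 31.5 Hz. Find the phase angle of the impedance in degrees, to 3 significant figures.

ω = 2πf = 197.9 rad/s
X_L = ωL = 18.4 Ω
X_C = 1/(ωC) = 87.1 Ω
Parallel: admittances add. Y = 1/R + 1/(jωL) + jωC
Y = (0.266 − j0.0428) S
|Y| = 0.269 S → |Z| = 1/|Y| = 3.71 Ω, ∠Z = −∠Y = 9.15°

9.15°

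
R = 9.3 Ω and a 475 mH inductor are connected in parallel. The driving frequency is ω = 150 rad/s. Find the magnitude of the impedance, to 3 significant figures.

X_L = ωL = 71.2 Ω
Parallel: admittances add. Y = 1/R + 1/(jωL)
Y = (0.108 − j0.0140) S
|Y| = 0.108 S → |Z| = 1/|Y| = 9.22 Ω, ∠Z = −∠Y = 7.44°

9.22 Ω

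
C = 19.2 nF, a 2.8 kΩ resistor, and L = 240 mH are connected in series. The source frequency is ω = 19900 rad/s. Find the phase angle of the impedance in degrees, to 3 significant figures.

X_L = ωL = 4780 Ω
X_C = 1/(ωC) = 2620 Ω
Net reactance X = X_L − X_C = 2160 Ω
Z = 2800 + j2160 Ω
|Z| = √(2800² + 2160²) = 3540 Ω
∠Z = arctan(2160/2800) = 37.6°

37.6°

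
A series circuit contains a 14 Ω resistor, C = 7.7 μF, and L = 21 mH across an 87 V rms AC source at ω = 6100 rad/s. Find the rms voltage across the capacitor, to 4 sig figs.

X_L = ωL = 128.1 Ω
X_C = 1/(ωC) = 21.29 Ω
Net reactance X = X_L − X_C = 106.8 Ω
Z = 14.00 + j106.8 Ω
|Z| = √(14.00² + 106.8²) = 107.7 Ω
I = V/|Z| = 807.6 mA
V_C = I·|Z_C| = 0.8076 × 21.29 = 17.19 V

17.19 V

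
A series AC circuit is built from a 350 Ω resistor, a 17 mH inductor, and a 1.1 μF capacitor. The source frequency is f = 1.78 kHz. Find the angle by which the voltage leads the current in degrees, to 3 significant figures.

ω = 2πf = 11180 rad/s
X_L = ωL = 190 Ω
X_C = 1/(ωC) = 81.3 Ω
Net reactance X = X_L − X_C = 109 Ω
Z = 350 + j109 Ω
|Z| = √(350² + 109²) = 367 Ω
∠Z = arctan(109/350) = 17.3°

17.3°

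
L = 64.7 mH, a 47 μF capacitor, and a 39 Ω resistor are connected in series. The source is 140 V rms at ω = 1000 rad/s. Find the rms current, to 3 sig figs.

X_L = ωL = 64.7 Ω
X_C = 1/(ωC) = 21.3 Ω
Net reactance X = X_L − X_C = 43.4 Ω
Z = 39.0 + j43.4 Ω
|Z| = √(39.0² + 43.4²) = 58.4 Ω
I = V/|Z| = 140/58.4 = 2.40 A

2.40 A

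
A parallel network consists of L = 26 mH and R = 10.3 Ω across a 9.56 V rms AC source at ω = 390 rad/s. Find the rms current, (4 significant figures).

X_L = ωL = 10.14 Ω
Parallel: admittances add. Y = 1/R + 1/(jωL)
Y = (0.09709 − j0.09862) S
|Y| = 0.1384 S → |Z| = 1/|Y| = 7.226 Ω, ∠Z = −∠Y = 45.45°
I = V/|Z| = 9.56/7.226 = 1.323 A

1.323 A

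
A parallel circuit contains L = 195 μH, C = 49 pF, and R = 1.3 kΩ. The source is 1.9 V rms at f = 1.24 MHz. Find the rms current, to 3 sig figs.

1.55 mA

ω = 2πf = 7.791e+06 rad/s
X_L = ωL = 1520 Ω
X_C = 1/(ωC) = 2620 Ω
Parallel: admittances add. Y = 1/R + 1/(jωL) + jωC
Y = (0.000769 − j0.000276) S
|Y| = 0.000817 S → |Z| = 1/|Y| = 1220 Ω, ∠Z = −∠Y = 19.8°
I = V/|Z| = 1.9/1220 = 1.55 mA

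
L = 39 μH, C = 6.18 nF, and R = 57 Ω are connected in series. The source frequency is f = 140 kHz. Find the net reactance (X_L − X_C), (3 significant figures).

ω = 2πf = 879600 rad/s
X_L = ωL = 34.3 Ω
X_C = 1/(ωC) = 184 Ω
X = 34.3 − 184 = -150 Ω

-150 Ω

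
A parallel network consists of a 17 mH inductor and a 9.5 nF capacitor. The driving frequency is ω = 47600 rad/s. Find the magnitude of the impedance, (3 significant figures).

1280 Ω

X_L = ωL = 809 Ω
X_C = 1/(ωC) = 2210 Ω
Parallel: admittances add. Y = 1/(jωL) + jωC
Y = (0 − j0.000784) S
|Y| = 0.000784 S → |Z| = 1/|Y| = 1280 Ω, ∠Z = −∠Y = 90.0°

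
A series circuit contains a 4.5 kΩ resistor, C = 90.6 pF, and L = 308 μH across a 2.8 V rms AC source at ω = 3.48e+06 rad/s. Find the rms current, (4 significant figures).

X_L = ωL = 1072 Ω
X_C = 1/(ωC) = 3172 Ω
Net reactance X = X_L − X_C = -2100 Ω
Z = 4500 − j2100 Ω
|Z| = √(4500² + 2100²) = 4966 Ω
I = V/|Z| = 2.8/4966 = 563.9 μA

563.9 μA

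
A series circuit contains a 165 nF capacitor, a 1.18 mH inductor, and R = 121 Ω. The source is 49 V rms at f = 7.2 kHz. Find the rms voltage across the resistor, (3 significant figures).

40.8 V

ω = 2πf = 45240 rad/s
X_L = ωL = 53.4 Ω
X_C = 1/(ωC) = 134 Ω
Net reactance X = X_L − X_C = -80.6 Ω
Z = 121 − j80.6 Ω
|Z| = √(121² + 80.6²) = 145 Ω
I = V/|Z| = 337 mA
V_R = I·|Z_R| = 0.337 × 121 = 40.8 V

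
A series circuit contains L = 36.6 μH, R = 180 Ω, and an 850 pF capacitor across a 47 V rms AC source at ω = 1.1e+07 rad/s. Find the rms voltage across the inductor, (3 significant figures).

54.7 V

X_L = ωL = 403 Ω
X_C = 1/(ωC) = 107 Ω
Net reactance X = X_L − X_C = 296 Ω
Z = 180 + j296 Ω
|Z| = √(180² + 296²) = 346 Ω
I = V/|Z| = 136 mA
V_L = I·|Z_L| = 0.136 × 403 = 54.7 V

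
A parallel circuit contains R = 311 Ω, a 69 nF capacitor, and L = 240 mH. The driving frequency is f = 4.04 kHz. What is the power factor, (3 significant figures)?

ω = 2πf = 25380 rad/s
X_L = ωL = 6090 Ω
X_C = 1/(ωC) = 571 Ω
Parallel: admittances add. Y = 1/R + 1/(jωL) + jωC
Y = (0.00322 + j0.00159) S
|Y| = 0.00359 S → |Z| = 1/|Y| = 279 Ω, ∠Z = −∠Y = -26.3°
cos φ = cos(-26.3°) = 0.897

0.897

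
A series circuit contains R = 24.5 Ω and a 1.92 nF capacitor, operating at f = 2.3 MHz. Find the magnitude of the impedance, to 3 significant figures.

43.6 Ω

ω = 2πf = 1.445e+07 rad/s
X_C = 1/(ωC) = 36.0 Ω
Z = 24.5 − j36.0 Ω
|Z| = √(24.5² + 36.0²) = 43.6 Ω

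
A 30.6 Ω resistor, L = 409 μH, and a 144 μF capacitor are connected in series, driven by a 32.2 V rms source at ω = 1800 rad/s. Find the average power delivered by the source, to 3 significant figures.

33.5 W

X_L = ωL = 0.736 Ω
X_C = 1/(ωC) = 3.86 Ω
Net reactance X = X_L − X_C = -3.12 Ω
Z = 30.6 − j3.12 Ω
|Z| = √(30.6² + 3.12²) = 30.8 Ω
∠Z = arctan(-3.12/30.6) = -5.83°
I = V/|Z| = 1.05 A
P = VI cos φ = 32.2 × 1.05 × cos(-5.83°) = 33.5 W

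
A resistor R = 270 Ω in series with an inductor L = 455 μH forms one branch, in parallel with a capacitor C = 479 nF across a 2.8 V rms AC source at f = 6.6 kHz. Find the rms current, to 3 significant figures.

ω = 2πf = 41470 rad/s
X_L = ωL = 18.9 Ω
X_C = 1/(ωC) = 50.3 Ω
Branch 1 (R+jX_L): Z₁ = 270 + j18.9 Ω, |Z₁| = 271 Ω
Branch 2 (−jX_C): Z₂ = −j50.3 Ω
Parallel: Z = Z₁Z₂/(Z₁+Z₂), |Z| = 50.1 Ω, ∠Z = -79.4°
I = V/|Z| = 2.8/50.1 = 55.9 mA

55.9 mA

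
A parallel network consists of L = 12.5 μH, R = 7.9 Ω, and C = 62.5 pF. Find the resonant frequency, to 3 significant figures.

ω₀ = 1/√(LC) = 1/√(1.25e-05 × 6.25e-11) = 3.578e+07 rad/s
f₀ = ω₀/(2π) = 5.69 MHz

5.69 MHz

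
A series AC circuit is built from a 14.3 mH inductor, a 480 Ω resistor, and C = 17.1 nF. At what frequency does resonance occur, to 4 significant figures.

ω₀ = 1/√(LC) = 1/√(0.0143 × 1.71e-08) = 63950 rad/s
f₀ = ω₀/(2π) = 10.18 kHz

10.18 kHz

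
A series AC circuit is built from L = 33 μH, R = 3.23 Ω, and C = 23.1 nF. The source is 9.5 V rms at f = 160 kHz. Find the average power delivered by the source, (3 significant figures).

2.69 W

ω = 2πf = 1.005e+06 rad/s
X_L = ωL = 33.2 Ω
X_C = 1/(ωC) = 43.1 Ω
Net reactance X = X_L − X_C = -9.89 Ω
Z = 3.23 − j9.89 Ω
|Z| = √(3.23² + 9.89²) = 10.4 Ω
∠Z = arctan(-9.89/3.23) = -71.9°
I = V/|Z| = 913 mA
P = VI cos φ = 9.5 × 0.913 × cos(-71.9°) = 2.69 W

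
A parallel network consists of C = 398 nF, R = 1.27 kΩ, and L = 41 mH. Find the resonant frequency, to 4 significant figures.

ω₀ = 1/√(LC) = 1/√(0.041 × 3.98e-07) = 7828 rad/s
f₀ = ω₀/(2π) = 1.246 kHz

1.246 kHz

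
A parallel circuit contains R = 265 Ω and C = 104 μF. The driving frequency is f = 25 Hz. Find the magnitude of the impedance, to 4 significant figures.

ω = 2πf = 157.1 rad/s
X_C = 1/(ωC) = 61.21 Ω
Parallel: admittances add. Y = 1/R + jωC
Y = (0.003774 + j0.01634) S
|Y| = 0.01677 S → |Z| = 1/|Y| = 59.64 Ω, ∠Z = −∠Y = -76.99°

59.64 Ω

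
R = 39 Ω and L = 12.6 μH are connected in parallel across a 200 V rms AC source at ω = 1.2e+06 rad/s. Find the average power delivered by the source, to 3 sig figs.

1.03 kW

X_L = ωL = 15.1 Ω
Parallel: admittances add. Y = 1/R + 1/(jωL)
Y = (0.0256 − j0.0661) S
|Y| = 0.0709 S → |Z| = 1/|Y| = 14.1 Ω, ∠Z = −∠Y = 68.8°
I = V/|Z| = 14.2 A
P = VI cos φ = 200 × 14.2 × cos(68.8°) = 1.03 kW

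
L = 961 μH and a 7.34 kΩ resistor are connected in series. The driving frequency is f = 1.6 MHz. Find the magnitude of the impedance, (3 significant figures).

12100 Ω

ω = 2πf = 1.005e+07 rad/s
X_L = ωL = 9660 Ω
Z = 7340 + j9660 Ω
|Z| = √(7340² + 9660²) = 12100 Ω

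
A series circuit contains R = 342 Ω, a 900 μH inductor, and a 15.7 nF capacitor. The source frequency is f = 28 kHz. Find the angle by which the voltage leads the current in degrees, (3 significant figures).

ω = 2πf = 175900 rad/s
X_L = ωL = 158 Ω
X_C = 1/(ωC) = 362 Ω
Net reactance X = X_L − X_C = -204 Ω
Z = 342 − j204 Ω
|Z| = √(342² + 204²) = 398 Ω
∠Z = arctan(-204/342) = -30.8°

-30.8°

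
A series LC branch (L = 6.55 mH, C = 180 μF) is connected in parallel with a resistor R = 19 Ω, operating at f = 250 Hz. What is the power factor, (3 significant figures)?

0.335

ω = 2πf = 1571 rad/s
X_L = ωL = 10.3 Ω
X_C = 1/(ωC) = 3.54 Ω
Branch 1: Z₁ = R = 19.0 Ω
Branch 2 (series LC): Z₂ = j(X_L − X_C) = j6.75 Ω
Parallel: Z = Z₁Z₂/(Z₁+Z₂), |Z| = 6.36 Ω, ∠Z = 70.4°
cos φ = cos(70.4°) = 0.335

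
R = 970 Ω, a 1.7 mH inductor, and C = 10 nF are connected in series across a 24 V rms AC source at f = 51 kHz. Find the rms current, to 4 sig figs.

24.06 mA

ω = 2πf = 320400 rad/s
X_L = ωL = 544.8 Ω
X_C = 1/(ωC) = 312.1 Ω
Net reactance X = X_L − X_C = 232.7 Ω
Z = 970.0 + j232.7 Ω
|Z| = √(970.0² + 232.7²) = 997.5 Ω
I = V/|Z| = 24/997.5 = 24.06 mA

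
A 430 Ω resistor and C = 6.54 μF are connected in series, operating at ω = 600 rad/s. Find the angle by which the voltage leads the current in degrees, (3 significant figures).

-30.7°

X_C = 1/(ωC) = 255 Ω
Z = 430 − j255 Ω
|Z| = √(430² + 255²) = 500 Ω
∠Z = arctan(-255/430) = -30.7°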